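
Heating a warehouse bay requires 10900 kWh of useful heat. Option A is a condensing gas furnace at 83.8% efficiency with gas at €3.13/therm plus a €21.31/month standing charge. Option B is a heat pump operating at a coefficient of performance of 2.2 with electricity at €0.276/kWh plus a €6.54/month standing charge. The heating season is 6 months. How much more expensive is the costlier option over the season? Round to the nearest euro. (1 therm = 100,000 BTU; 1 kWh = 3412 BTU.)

€110

Heat load = 10900 kWh × 3412 = 37,190,800 BTU
Gas: input = 37,190,800 / 0.838 = 44,380,430 BTU = 443.8 therm → 443.8 × €3.13 = €1,389.11; + 6 × €21.31 standing = €1,516.97
Heat pump: 37,190,800 BTU / 3412 = 10,900 kWh heat; / 2.2 = 4,955 kWh in → × €0.276 = €1,367.45; + 6 × €6.54 standing = €1,406.69
Difference = |€1,516.97 − €1,406.69| = €110.27 ≈ €110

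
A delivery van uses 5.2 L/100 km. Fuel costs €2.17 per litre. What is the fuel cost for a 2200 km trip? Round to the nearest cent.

Fuel = 5.2 L/100 km × 2200 km / 100 = 114.4 L
Cost = 114.4 L × €2.17/L = €248.25

€248.25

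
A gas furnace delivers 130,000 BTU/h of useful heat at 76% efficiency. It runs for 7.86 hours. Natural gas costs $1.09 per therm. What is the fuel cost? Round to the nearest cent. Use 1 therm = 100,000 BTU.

$14.65

Heat delivered = 130,000 BTU/h × 7.86 h = 1,021,800 BTU
Gas input = 1,021,800 / 0.76 = 1,344,474 BTU
= 1,344,474 / 100,000 = 13.44 therm
Cost = 13.44 × $1.09/therm = $14.65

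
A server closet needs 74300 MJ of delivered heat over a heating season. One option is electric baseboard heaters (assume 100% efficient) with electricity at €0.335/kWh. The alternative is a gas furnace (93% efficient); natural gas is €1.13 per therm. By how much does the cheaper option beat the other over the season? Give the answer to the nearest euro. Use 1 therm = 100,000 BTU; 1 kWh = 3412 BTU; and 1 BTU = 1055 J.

Heat load = 74300 MJ = 74,300,000,000 J / 1055 = 70,426,540 BTU
Gas: input = 70,426,540 / 0.93 = 75,727,463 BTU = 757.3 therm → 757.3 × €1.13 = €855.72
Electric: 70,426,540 BTU / 3412 = 20,640 kWh → × €0.335 = €6,914.68
Difference = |€855.72 − €6,914.68| = €6,058.96 ≈ €6059

€6059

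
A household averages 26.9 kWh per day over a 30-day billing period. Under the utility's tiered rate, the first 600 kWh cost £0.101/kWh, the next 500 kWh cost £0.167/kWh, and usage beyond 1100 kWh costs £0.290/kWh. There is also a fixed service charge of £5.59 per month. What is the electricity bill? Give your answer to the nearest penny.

Usage = 26.9 kWh/day × 30 days = 807 kWh
First 600 kWh × £0.101 = £60.60
Next 207 kWh × £0.167 = £34.57
Remaining tier: 0 kWh (not reached)
Energy charge = £95.17; + service £5.59 = £100.76

£100.76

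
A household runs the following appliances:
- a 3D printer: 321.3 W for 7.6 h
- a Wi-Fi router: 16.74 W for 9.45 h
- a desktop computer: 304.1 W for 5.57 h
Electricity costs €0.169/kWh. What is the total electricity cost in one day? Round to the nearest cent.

3D printer: 321.3 W × 7.6 h = 2,442 Wh = 2.442 kWh
Wi-Fi router: 16.74 W × 9.45 h = 158 Wh = 0.1582 kWh
desktop computer: 304.1 W × 5.57 h = 1,694 Wh = 1.694 kWh
Total energy = 2.442 + 0.1582 + 1.694 = 4.294 kWh
Cost = 4.294 kWh × €0.169 = €0.73

€0.73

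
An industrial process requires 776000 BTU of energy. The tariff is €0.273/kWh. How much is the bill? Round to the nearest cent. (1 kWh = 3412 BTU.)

776000 BTU × (0.00029308 kWh/BTU) = 227.4 kWh
Cost = 227.4 kWh × €0.273/kWh = €62.09

€62.09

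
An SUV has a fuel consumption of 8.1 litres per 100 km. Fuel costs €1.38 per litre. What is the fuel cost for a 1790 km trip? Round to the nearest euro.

€200

Fuel = 8.1 L/100 km × 1790 km / 100 = 145 L
Cost = 145 L × €1.38/L = €200.09 ≈ €200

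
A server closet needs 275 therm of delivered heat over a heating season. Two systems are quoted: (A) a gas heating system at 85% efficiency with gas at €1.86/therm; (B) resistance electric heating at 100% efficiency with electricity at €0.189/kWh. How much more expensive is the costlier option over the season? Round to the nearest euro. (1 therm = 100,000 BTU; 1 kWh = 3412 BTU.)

Heat load = 275 therm × 100,000 = 27,500,000 BTU
Gas: input = 27,500,000 / 0.85 = 32,352,941 BTU = 323.5 therm → 323.5 × €1.86 = €601.76
Electric: 27,500,000 BTU / 3412 = 8,060 kWh → × €0.189 = €1,523.30
Difference = |€601.76 − €1,523.30| = €921.54 ≈ €922

€922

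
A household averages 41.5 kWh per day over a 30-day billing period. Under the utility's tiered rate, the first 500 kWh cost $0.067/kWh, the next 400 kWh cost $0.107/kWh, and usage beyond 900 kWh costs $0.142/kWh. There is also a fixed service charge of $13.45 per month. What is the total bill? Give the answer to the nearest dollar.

$139

Usage = 41.5 kWh/day × 30 days = 1245 kWh
First 500 kWh × $0.067 = $33.50
Next 400 kWh × $0.107 = $42.80
Remaining 345 kWh × $0.142 = $48.99
Energy charge = $125.29; + service $13.45 = $138.74 ≈ $139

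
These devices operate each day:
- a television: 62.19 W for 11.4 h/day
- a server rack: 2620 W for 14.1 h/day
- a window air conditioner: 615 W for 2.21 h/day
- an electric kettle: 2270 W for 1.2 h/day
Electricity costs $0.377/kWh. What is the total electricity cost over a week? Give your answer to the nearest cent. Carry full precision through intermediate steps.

television: 62.19 W × 11.4 h × 7 d = 4,963 Wh = 4.963 kWh
server rack: 2620 W × 14.1 h × 7 d = 258,594 Wh = 258.6 kWh
window air conditioner: 615 W × 2.21 h × 7 d = 9,514 Wh = 9.514 kWh
electric kettle: 2270 W × 1.2 h × 7 d = 19,068 Wh = 19.07 kWh
Total energy = 4.963 + 258.6 + 9.514 + 19.07 = 292.1 kWh
Cost = 292.1 kWh × $0.377 = $110.14

$110.14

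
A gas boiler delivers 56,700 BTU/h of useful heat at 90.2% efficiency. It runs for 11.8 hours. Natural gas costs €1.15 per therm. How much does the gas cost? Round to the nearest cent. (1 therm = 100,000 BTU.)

Heat delivered = 56,700 BTU/h × 11.8 h = 669,060 BTU
Gas input = 669,060 / 0.902 = 741,752 BTU
= 741,752 / 100,000 = 7.418 therm
Cost = 7.418 × €1.15/therm = €8.53

€8.53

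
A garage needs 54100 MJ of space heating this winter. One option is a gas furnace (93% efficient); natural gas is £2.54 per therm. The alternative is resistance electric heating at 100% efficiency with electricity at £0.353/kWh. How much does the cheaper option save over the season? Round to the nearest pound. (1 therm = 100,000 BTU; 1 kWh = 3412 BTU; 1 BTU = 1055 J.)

Heat load = 54100 MJ = 54,100,000,000 J / 1055 = 51,279,621 BTU
Gas: input = 51,279,621 / 0.93 = 55,139,377 BTU = 551.4 therm → 551.4 × £2.54 = £1,400.54
Electric: 51,279,621 BTU / 3412 = 15,030 kWh → × £0.353 = £5,305.31
Difference = |£1,400.54 − £5,305.31| = £3,904.77 ≈ £3905

£3905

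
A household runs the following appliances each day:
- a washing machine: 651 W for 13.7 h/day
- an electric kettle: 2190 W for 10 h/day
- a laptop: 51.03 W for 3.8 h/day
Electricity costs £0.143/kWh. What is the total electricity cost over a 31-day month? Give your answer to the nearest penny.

washing machine: 651 W × 13.7 h × 31 d = 276,480 Wh = 276.5 kWh
electric kettle: 2190 W × 10 h × 31 d = 678,900 Wh = 678.9 kWh
laptop: 51.03 W × 3.8 h × 31 d = 6,011 Wh = 6.011 kWh
Total energy = 276.5 + 678.9 + 6.011 = 961.4 kWh
Cost = 961.4 kWh × £0.143 = £137.48

£137.48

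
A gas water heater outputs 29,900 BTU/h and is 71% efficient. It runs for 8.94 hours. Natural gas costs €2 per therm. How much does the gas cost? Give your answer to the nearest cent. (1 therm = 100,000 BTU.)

Heat delivered = 29,900 BTU/h × 8.94 h = 267,306 BTU
Gas input = 267,306 / 0.71 = 376,487 BTU
= 376,487 / 100,000 = 3.765 therm
Cost = 3.765 × €2/therm = €7.53

€7.53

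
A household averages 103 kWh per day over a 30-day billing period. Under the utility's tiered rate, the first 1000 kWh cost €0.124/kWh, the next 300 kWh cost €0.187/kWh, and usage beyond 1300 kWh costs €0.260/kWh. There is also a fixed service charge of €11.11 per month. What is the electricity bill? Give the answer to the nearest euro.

€657

Usage = 103 kWh/day × 30 days = 3090 kWh
First 1000 kWh × €0.124 = €124.00
Next 300 kWh × €0.187 = €56.10
Remaining 1790 kWh × €0.260 = €465.40
Energy charge = €645.50; + service €11.11 = €656.61 ≈ €657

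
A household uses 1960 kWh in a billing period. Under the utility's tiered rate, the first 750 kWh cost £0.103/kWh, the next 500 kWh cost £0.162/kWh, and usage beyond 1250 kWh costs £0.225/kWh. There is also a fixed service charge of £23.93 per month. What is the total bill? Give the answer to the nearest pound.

First 750 kWh × £0.103 = £77.25
Next 500 kWh × £0.162 = £81.00
Remaining 710 kWh × £0.225 = £159.75
Energy charge = £318.00; + service £23.93 = £341.93 ≈ £342

£342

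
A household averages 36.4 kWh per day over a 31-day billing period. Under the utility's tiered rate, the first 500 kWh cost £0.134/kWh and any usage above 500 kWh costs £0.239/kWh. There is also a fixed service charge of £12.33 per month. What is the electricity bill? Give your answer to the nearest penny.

Usage = 36.4 kWh/day × 31 days = 1128.4 kWh
First 500 kWh × £0.134 = £67.00
Remaining 628.4 kWh × £0.239 = £150.19
Energy charge = £217.19; + service £12.33 = £229.52

£229.52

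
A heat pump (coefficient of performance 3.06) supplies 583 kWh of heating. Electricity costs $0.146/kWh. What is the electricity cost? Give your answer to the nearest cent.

Electrical input = 583 kWh / 3.06 = 190.5 kWh
Cost = 190.5 × $0.146/kWh = $27.82

$27.82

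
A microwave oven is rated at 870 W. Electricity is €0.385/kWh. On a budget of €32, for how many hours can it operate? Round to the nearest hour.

Energy budget = €32 / €0.385 per kWh = 83.12 kWh = 83,117 Wh
Runtime = 83,117 Wh / 870 W = 95.54 h

96 h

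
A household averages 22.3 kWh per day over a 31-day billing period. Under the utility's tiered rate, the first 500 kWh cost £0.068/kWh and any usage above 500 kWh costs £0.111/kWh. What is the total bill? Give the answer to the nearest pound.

Usage = 22.3 kWh/day × 31 days = 691.3 kWh
First 500 kWh × £0.068 = £34.00
Remaining 191.3 kWh × £0.111 = £21.23
Total = £55.23 ≈ £55

£55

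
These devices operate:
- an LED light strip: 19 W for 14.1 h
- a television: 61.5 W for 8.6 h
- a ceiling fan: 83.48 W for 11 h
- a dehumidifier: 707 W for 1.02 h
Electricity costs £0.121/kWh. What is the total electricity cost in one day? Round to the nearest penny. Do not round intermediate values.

£0.29

LED light strip: 19 W × 14.1 h = 268 Wh = 0.2679 kWh
television: 61.5 W × 8.6 h = 529 Wh = 0.5289 kWh
ceiling fan: 83.48 W × 11 h = 918 Wh = 0.9183 kWh
dehumidifier: 707 W × 1.02 h = 721 Wh = 0.7211 kWh
Total energy = 0.2679 + 0.5289 + 0.9183 + 0.7211 = 2.436 kWh
Cost = 2.436 kWh × £0.121 = £0.29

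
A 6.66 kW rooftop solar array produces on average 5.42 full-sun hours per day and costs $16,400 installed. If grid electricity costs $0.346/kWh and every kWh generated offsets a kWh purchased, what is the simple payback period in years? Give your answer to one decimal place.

3.6 years

Daily generation = 6.66 kW × 5.42 h = 36.1 kWh
Annual generation = 36.1 × 365 = 13175 kWh
Annual savings = 13175 × $0.346 = $4,558.72
Payback = $16,400 / $4,558.72 = 3.6 years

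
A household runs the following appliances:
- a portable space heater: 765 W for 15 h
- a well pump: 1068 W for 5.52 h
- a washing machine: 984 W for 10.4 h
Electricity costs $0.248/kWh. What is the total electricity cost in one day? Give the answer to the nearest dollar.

$7

portable space heater: 765 W × 15 h = 11,475 Wh = 11.47 kWh
well pump: 1068 W × 5.52 h = 5,895 Wh = 5.895 kWh
washing machine: 984 W × 10.4 h = 10,234 Wh = 10.23 kWh
Total energy = 11.47 + 5.895 + 10.23 = 27.6 kWh
Cost = 27.6 kWh × $0.248 = $6.85 ≈ $7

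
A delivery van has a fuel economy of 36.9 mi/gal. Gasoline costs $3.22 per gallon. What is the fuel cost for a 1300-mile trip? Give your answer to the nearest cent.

$113.44

Fuel = 1300 mi / 36.9 mpg = 35.23 gal
Cost = 35.23 gal × $3.22/gal = $113.44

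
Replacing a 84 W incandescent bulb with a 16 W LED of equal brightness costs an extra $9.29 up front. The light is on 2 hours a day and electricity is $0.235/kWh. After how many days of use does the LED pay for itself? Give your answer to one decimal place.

290.7 days

Power saved = 84 − 16 = 68 W
Daily energy saved = 68 W × 2 h = 136 Wh = 0.136 kWh
Daily savings = 0.136 × $0.235 = $0.0320
Payback = $9.29 / $0.0320 per day = 290.7 days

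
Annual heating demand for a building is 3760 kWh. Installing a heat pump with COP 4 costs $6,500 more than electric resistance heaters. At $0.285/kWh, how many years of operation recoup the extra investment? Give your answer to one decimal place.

Resistance: 3760 kWh × $0.285 = $1,071.60/yr
Heat pump: 3760 / 4 = 940 kWh in → × $0.285 = $267.90/yr
Annual savings = $803.70
Payback = $6,500 / $803.70 = 8.09 years

8.1 years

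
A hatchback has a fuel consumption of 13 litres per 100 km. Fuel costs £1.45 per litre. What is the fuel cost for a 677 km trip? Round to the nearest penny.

£127.61

Fuel = 13 L/100 km × 677 km / 100 = 88.01 L
Cost = 88.01 L × £1.45/L = £127.61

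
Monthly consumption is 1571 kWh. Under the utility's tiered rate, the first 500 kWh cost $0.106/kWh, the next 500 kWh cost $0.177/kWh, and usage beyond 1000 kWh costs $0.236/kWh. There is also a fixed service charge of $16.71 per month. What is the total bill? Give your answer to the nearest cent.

First 500 kWh × $0.106 = $53.00
Next 500 kWh × $0.177 = $88.50
Remaining 571 kWh × $0.236 = $134.76
Energy charge = $276.26; + service $16.71 = $292.97

$292.97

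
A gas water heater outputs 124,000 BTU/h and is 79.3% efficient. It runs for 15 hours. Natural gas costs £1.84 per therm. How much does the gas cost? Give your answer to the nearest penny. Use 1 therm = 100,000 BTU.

£43.16

Heat delivered = 124,000 BTU/h × 15 h = 1,860,000 BTU
Gas input = 1,860,000 / 0.793 = 2,345,523 BTU
= 2,345,523 / 100,000 = 23.46 therm
Cost = 23.46 × £1.84/therm = £43.16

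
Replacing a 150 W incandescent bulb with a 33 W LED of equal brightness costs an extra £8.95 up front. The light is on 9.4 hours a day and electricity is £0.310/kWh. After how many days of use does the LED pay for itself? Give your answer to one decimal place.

26.3 days

Power saved = 150 − 33 = 117 W
Daily energy saved = 117 W × 9.4 h = 1100 Wh = 1.0998 kWh
Daily savings = 1.0998 × £0.310 = £0.3409
Payback = £8.95 / £0.3409 per day = 26.25 days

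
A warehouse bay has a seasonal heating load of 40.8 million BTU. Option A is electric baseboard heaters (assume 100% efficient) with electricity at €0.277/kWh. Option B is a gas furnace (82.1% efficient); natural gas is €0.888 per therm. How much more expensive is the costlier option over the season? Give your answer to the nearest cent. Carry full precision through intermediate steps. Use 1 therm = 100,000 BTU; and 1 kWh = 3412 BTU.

Heat load = 40.8 × 10⁶ BTU = 40,800,000 BTU
Gas: input = 40,800,000 / 0.821 = 49,695,493 BTU = 497 therm → 497 × €0.888 = €441.30
Electric: 40,800,000 BTU / 3412 = 11,960 kWh → × €0.277 = €3,312.31
Difference = |€441.30 − €3,312.31| = €2,871.01

€2871.01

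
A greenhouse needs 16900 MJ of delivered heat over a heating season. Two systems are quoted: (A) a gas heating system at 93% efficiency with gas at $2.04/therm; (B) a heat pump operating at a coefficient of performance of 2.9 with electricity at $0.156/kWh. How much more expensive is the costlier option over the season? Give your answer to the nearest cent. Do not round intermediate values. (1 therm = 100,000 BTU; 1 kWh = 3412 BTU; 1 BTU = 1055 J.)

$98.83

Heat load = 16900 MJ = 16,900,000,000 J / 1055 = 16,018,957 BTU
Gas: input = 16,018,957 / 0.93 = 17,224,685 BTU = 172.2 therm → 172.2 × $2.04 = $351.38
Heat pump: 16,018,957 BTU / 3412 = 4,695 kWh heat; / 2.9 = 1,619 kWh in → × $0.156 = $252.55
Difference = |$351.38 − $252.55| = $98.83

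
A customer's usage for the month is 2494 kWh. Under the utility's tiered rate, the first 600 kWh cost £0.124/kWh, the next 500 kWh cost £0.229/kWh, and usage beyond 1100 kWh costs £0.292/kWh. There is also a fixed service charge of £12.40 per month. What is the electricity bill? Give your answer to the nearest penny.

£608.35

First 600 kWh × £0.124 = £74.40
Next 500 kWh × £0.229 = £114.50
Remaining 1394 kWh × £0.292 = £407.05
Energy charge = £595.95; + service £12.40 = £608.35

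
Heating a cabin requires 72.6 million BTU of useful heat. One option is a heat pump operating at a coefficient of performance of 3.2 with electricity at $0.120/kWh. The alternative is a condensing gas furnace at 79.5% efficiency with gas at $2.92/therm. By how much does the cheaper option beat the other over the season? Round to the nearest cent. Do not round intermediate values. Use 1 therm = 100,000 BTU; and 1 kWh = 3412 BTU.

Heat load = 72.6 × 10⁶ BTU = 72,600,000 BTU
Gas: input = 72,600,000 / 0.795 = 91,320,755 BTU = 913.2 therm → 913.2 × $2.92 = $2,666.57
Heat pump: 72,600,000 BTU / 3412 = 21,280 kWh heat; / 3.2 = 6,649 kWh in → × $0.120 = $797.92
Difference = |$2,666.57 − $797.92| = $1,868.65

$1868.65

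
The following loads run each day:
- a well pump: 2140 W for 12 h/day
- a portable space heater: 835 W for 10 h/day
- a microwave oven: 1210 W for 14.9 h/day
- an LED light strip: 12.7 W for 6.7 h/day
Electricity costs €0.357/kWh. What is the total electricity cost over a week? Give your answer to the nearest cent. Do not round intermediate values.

well pump: 2140 W × 12 h × 7 d = 179,760 Wh = 179.8 kWh
portable space heater: 835 W × 10 h × 7 d = 58,450 Wh = 58.45 kWh
microwave oven: 1210 W × 14.9 h × 7 d = 126,203 Wh = 126.2 kWh
LED light strip: 12.7 W × 6.7 h × 7 d = 596 Wh = 0.5956 kWh
Total energy = 179.8 + 58.45 + 126.2 + 0.5956 = 365 kWh
Cost = 365 kWh × €0.357 = €130.31

€130.31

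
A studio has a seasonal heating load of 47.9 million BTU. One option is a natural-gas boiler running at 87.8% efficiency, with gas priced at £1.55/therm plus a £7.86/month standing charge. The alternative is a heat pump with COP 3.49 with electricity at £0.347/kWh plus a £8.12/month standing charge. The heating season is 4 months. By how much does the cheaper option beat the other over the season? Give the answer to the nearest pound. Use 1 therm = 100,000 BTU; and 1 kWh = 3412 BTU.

£551

Heat load = 47.9 × 10⁶ BTU = 47,900,000 BTU
Gas: input = 47,900,000 / 0.878 = 54,555,809 BTU = 545.6 therm → 545.6 × £1.55 = £845.62; + 4 × £7.86 standing = £877.06
Heat pump: 47,900,000 BTU / 3412 = 14,040 kWh heat; / 3.49 = 4,023 kWh in → × £0.347 = £1,395.82; + 4 × £8.12 standing = £1,428.30
Difference = |£877.06 − £1,428.30| = £551.25 ≈ £551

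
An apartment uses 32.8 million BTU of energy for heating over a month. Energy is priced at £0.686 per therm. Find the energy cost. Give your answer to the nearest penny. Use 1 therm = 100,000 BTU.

32.8 million BTU × (10 therm/million BTU) = 328 therm
Cost = 328 therm × £0.686/therm = £225.01

£225.01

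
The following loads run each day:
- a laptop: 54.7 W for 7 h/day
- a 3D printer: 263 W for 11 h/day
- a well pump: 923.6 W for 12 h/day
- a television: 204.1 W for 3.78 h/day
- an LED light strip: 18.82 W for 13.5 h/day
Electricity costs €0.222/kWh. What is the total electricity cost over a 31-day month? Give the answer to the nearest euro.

laptop: 54.7 W × 7 h × 31 d = 11,870 Wh = 11.87 kWh
3D printer: 263 W × 11 h × 31 d = 89,683 Wh = 89.68 kWh
well pump: 923.6 W × 12 h × 31 d = 343,579 Wh = 343.6 kWh
television: 204.1 W × 3.78 h × 31 d = 23,916 Wh = 23.92 kWh
LED light strip: 18.82 W × 13.5 h × 31 d = 7,876 Wh = 7.876 kWh
Total energy = 11.87 + 89.68 + 343.6 + 23.92 + 7.876 = 476.9 kWh
Cost = 476.9 kWh × €0.222 = €105.88 ≈ €106

€106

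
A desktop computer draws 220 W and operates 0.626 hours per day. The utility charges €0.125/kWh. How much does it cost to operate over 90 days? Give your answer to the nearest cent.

Energy = 220 W × 0.626 h/day × 90 days = 12,395 Wh = 12.39 kWh
Cost = 12.39 kWh × €0.125/kWh = €1.55

€1.55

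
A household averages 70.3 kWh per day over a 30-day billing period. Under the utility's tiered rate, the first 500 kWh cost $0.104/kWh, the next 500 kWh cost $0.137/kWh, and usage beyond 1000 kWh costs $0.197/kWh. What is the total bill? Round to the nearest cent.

$338.97

Usage = 70.3 kWh/day × 30 days = 2109 kWh
First 500 kWh × $0.104 = $52.00
Next 500 kWh × $0.137 = $68.50
Remaining 1109 kWh × $0.197 = $218.47
Total = $338.97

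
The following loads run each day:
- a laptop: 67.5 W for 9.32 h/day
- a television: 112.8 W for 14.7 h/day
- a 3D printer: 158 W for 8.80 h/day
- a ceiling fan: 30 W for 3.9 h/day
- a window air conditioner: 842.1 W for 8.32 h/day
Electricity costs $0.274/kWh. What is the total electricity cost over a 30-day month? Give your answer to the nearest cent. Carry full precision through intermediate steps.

laptop: 67.5 W × 9.32 h × 30 d = 18,873 Wh = 18.87 kWh
television: 112.8 W × 14.7 h × 30 d = 49,745 Wh = 49.74 kWh
3D printer: 158 W × 8.80 h × 30 d = 41,712 Wh = 41.71 kWh
ceiling fan: 30 W × 3.9 h × 30 d = 3,510 Wh = 3.51 kWh
window air conditioner: 842.1 W × 8.32 h × 30 d = 210,188 Wh = 210.2 kWh
Total energy = 18.87 + 49.74 + 41.71 + 3.51 + 210.2 = 324 kWh
Cost = 324 kWh × $0.274 = $88.78

$88.78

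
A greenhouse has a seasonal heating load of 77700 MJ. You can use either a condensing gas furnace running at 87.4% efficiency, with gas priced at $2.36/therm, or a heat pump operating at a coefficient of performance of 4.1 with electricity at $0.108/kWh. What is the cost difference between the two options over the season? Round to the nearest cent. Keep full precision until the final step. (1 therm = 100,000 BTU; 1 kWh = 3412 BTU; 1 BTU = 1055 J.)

Heat load = 77700 MJ = 77,700,000,000 J / 1055 = 73,649,289 BTU
Gas: input = 73,649,289 / 0.874 = 84,266,921 BTU = 842.7 therm → 842.7 × $2.36 = $1,988.70
Heat pump: 73,649,289 BTU / 3412 = 21,590 kWh heat; / 4.1 = 5,265 kWh in → × $0.108 = $568.59
Difference = |$1,988.70 − $568.59| = $1,420.11

$1420.11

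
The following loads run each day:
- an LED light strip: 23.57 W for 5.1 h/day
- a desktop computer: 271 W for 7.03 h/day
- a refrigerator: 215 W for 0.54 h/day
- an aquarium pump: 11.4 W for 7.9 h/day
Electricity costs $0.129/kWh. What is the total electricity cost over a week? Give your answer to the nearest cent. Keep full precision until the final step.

$2.02

LED light strip: 23.57 W × 5.1 h × 7 d = 841 Wh = 0.8414 kWh
desktop computer: 271 W × 7.03 h × 7 d = 13,336 Wh = 13.34 kWh
refrigerator: 215 W × 0.54 h × 7 d = 813 Wh = 0.8127 kWh
aquarium pump: 11.4 W × 7.9 h × 7 d = 630 Wh = 0.6304 kWh
Total energy = 0.8414 + 13.34 + 0.8127 + 0.6304 = 15.62 kWh
Cost = 15.62 kWh × $0.129 = $2.02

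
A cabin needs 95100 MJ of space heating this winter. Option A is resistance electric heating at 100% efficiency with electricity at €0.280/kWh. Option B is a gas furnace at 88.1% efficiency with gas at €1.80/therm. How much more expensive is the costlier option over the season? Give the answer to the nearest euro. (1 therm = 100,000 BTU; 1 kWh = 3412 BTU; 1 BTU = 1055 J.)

€5556

Heat load = 95100 MJ = 95,100,000,000 J / 1055 = 90,142,180 BTU
Gas: input = 90,142,180 / 0.881 = 102,318,025 BTU = 1,023 therm → 1,023 × €1.80 = €1,841.72
Electric: 90,142,180 BTU / 3412 = 26,420 kWh → × €0.280 = €7,397.37
Difference = |€1,841.72 − €7,397.37| = €5,555.64 ≈ €5556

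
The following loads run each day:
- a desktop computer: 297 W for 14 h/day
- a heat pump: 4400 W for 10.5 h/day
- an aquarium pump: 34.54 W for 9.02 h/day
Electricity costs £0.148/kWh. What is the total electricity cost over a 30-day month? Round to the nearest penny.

£224.97

desktop computer: 297 W × 14 h × 30 d = 124,740 Wh = 124.7 kWh
heat pump: 4400 W × 10.5 h × 30 d = 1,386,000 Wh = 1,386 kWh
aquarium pump: 34.54 W × 9.02 h × 30 d = 9,347 Wh = 9.347 kWh
Total energy = 124.7 + 1,386 + 9.347 = 1,520 kWh
Cost = 1,520 kWh × £0.148 = £224.97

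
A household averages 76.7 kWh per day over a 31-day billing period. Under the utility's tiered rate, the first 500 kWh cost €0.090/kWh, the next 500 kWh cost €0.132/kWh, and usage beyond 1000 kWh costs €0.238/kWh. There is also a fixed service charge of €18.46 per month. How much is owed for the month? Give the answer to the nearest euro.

Usage = 76.7 kWh/day × 31 days = 2377.7 kWh
First 500 kWh × €0.090 = €45.00
Next 500 kWh × €0.132 = €66.00
Remaining 1377.7 kWh × €0.238 = €327.89
Energy charge = €438.89; + service €18.46 = €457.35 ≈ €457

€457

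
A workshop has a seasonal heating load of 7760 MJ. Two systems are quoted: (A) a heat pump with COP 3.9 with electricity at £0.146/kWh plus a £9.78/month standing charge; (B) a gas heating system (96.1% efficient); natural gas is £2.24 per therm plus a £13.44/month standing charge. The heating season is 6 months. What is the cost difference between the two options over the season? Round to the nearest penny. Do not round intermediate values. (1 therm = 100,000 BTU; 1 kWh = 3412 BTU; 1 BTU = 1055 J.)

£112.71

Heat load = 7760 MJ = 7,760,000,000 J / 1055 = 7,355,450 BTU
Gas: input = 7,355,450 / 0.961 = 7,653,954 BTU = 76.54 therm → 76.54 × £2.24 = £171.45; + 6 × £13.44 standing = £252.09
Heat pump: 7,355,450 BTU / 3412 = 2,156 kWh heat; / 3.9 = 552.8 kWh in → × £0.146 = £80.70; + 6 × £9.78 standing = £139.38
Difference = |£252.09 − £139.38| = £112.71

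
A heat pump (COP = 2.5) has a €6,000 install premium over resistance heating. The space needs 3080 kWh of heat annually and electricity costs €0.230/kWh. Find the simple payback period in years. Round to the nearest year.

Resistance: 3080 kWh × €0.230 = €708.40/yr
Heat pump: 3080 / 2.5 = 1232 kWh in → × €0.230 = €283.36/yr
Annual savings = €425.04
Payback = €6,000 / €425.04 = 14.1 years

14 years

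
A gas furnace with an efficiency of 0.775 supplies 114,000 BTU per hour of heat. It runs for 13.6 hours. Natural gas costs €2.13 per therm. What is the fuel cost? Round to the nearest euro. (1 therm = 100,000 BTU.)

Heat delivered = 114,000 BTU/h × 13.6 h = 1,550,400 BTU
Gas input = 1,550,400 / 0.775 = 2,000,516 BTU
= 2,000,516 / 100,000 = 20.01 therm
Cost = 20.01 × €2.13/therm = €42.61 ≈ €43

€43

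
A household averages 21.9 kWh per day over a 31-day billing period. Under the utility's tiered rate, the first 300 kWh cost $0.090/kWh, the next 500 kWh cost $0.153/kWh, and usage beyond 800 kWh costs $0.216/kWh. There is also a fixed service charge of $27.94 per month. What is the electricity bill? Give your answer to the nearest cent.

Usage = 21.9 kWh/day × 31 days = 678.9 kWh
First 300 kWh × $0.090 = $27.00
Next 378.9 kWh × $0.153 = $57.97
Remaining tier: 0 kWh (not reached)
Energy charge = $84.97; + service $27.94 = $112.91

$112.91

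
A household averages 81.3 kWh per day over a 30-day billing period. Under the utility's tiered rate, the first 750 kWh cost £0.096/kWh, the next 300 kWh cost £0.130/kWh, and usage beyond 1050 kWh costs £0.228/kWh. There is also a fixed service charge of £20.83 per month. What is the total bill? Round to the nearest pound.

Usage = 81.3 kWh/day × 30 days = 2439 kWh
First 750 kWh × £0.096 = £72.00
Next 300 kWh × £0.130 = £39.00
Remaining 1389 kWh × £0.228 = £316.69
Energy charge = £427.69; + service £20.83 = £448.52 ≈ £449

£449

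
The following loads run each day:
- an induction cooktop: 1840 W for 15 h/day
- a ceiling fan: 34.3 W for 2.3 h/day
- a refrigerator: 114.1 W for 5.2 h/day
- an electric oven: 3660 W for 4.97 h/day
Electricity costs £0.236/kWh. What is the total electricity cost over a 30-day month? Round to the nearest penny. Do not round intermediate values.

induction cooktop: 1840 W × 15 h × 30 d = 828,000 Wh = 828 kWh
ceiling fan: 34.3 W × 2.3 h × 30 d = 2,367 Wh = 2.367 kWh
refrigerator: 114.1 W × 5.2 h × 30 d = 17,800 Wh = 17.8 kWh
electric oven: 3660 W × 4.97 h × 30 d = 545,706 Wh = 545.7 kWh
Total energy = 828 + 2.367 + 17.8 + 545.7 = 1,394 kWh
Cost = 1,394 kWh × £0.236 = £328.95

£328.95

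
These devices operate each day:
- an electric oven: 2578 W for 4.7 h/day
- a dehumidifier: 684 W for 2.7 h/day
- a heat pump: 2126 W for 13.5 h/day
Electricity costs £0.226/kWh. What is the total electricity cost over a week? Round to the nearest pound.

electric oven: 2578 W × 4.7 h × 7 d = 84,816 Wh = 84.82 kWh
dehumidifier: 684 W × 2.7 h × 7 d = 12,928 Wh = 12.93 kWh
heat pump: 2126 W × 13.5 h × 7 d = 200,907 Wh = 200.9 kWh
Total energy = 84.82 + 12.93 + 200.9 = 298.7 kWh
Cost = 298.7 kWh × £0.226 = £67.50 ≈ £67

£67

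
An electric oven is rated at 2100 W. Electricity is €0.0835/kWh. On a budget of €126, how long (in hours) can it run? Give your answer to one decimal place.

Energy budget = €126 / €0.0835 per kWh = 1,509 kWh = 1,508,982 Wh
Runtime = 1,508,982 Wh / 2100 W = 718.6 h

718.6 h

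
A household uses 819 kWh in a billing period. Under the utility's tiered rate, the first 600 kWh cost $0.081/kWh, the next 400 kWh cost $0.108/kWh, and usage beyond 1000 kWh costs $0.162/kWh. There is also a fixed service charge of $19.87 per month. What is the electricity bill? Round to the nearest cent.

$92.12

First 600 kWh × $0.081 = $48.60
Next 219 kWh × $0.108 = $23.65
Remaining tier: 0 kWh (not reached)
Energy charge = $72.25; + service $19.87 = $92.12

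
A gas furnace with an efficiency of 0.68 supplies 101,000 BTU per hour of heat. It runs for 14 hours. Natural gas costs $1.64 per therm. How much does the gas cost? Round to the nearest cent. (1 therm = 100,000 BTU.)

Heat delivered = 101,000 BTU/h × 14 h = 1,414,000 BTU
Gas input = 1,414,000 / 0.68 = 2,079,412 BTU
= 2,079,412 / 100,000 = 20.79 therm
Cost = 20.79 × $1.64/therm = $34.10

$34.10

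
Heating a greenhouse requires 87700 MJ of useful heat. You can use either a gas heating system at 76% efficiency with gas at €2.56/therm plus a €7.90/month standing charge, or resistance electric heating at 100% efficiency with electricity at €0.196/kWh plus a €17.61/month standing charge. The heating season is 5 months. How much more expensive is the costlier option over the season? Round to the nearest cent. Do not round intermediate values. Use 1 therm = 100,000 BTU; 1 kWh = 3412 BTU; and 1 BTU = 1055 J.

Heat load = 87700 MJ = 87,700,000,000 J / 1055 = 83,127,962 BTU
Gas: input = 83,127,962 / 0.76 = 109,378,897 BTU = 1,094 therm → 1,094 × €2.56 = €2,800.10; + 5 × €7.90 standing = €2,839.60
Electric: 83,127,962 BTU / 3412 = 24,360 kWh → × €0.196 = €4,775.23; + 5 × €17.61 standing = €4,863.28
Difference = |€2,839.60 − €4,863.28| = €2,023.68

€2023.68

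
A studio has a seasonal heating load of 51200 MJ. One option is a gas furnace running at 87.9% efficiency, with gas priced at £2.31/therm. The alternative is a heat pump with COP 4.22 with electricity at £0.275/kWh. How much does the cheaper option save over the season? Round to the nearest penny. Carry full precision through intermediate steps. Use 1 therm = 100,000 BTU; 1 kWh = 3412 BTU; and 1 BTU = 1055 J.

Heat load = 51200 MJ = 51,200,000,000 J / 1055 = 48,530,806 BTU
Gas: input = 48,530,806 / 0.879 = 55,211,383 BTU = 552.1 therm → 552.1 × £2.31 = £1,275.38
Heat pump: 48,530,806 BTU / 3412 = 14,220 kWh heat; / 4.22 = 3,371 kWh in → × £0.275 = £926.89
Difference = |£1,275.38 − £926.89| = £348.49

£348.49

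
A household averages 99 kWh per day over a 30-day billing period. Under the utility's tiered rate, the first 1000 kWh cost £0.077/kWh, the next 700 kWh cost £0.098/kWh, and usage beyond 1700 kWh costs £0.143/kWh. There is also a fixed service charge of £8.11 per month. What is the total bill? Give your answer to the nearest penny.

Usage = 99 kWh/day × 30 days = 2970 kWh
First 1000 kWh × £0.077 = £77.00
Next 700 kWh × £0.098 = £68.60
Remaining 1270 kWh × £0.143 = £181.61
Energy charge = £327.21; + service £8.11 = £335.32

£335.32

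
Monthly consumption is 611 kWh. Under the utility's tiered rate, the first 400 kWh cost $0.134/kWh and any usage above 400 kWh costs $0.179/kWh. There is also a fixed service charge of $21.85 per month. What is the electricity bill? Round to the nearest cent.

First 400 kWh × $0.134 = $53.60
Remaining 211 kWh × $0.179 = $37.77
Energy charge = $91.37; + service $21.85 = $113.22

$113.22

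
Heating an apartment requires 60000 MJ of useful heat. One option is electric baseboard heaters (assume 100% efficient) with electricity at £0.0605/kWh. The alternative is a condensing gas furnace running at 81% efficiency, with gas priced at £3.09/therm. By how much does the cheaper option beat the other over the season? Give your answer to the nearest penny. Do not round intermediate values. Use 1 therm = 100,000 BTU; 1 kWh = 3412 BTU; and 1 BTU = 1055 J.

£1161.13

Heat load = 60000 MJ = 60,000,000,000 J / 1055 = 56,872,038 BTU
Gas: input = 56,872,038 / 0.81 = 70,212,392 BTU = 702.1 therm → 702.1 × £3.09 = £2,169.56
Electric: 56,872,038 BTU / 3412 = 16,670 kWh → × £0.0605 = £1,008.43
Difference = |£2,169.56 − £1,008.43| = £1,161.13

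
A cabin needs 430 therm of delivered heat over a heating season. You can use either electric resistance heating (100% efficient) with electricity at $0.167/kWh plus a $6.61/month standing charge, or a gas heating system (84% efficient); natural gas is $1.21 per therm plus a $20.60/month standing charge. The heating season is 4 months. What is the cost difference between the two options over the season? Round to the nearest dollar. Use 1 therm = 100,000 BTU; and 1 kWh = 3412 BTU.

$1429

Heat load = 430 therm × 100,000 = 43,000,000 BTU
Gas: input = 43,000,000 / 0.84 = 51,190,476 BTU = 511.9 therm → 511.9 × $1.21 = $619.40; + 4 × $20.60 standing = $701.80
Electric: 43,000,000 BTU / 3412 = 12,600 kWh → × $0.167 = $2,104.63; + 4 × $6.61 standing = $2,131.07
Difference = |$701.80 − $2,131.07| = $1,429.27 ≈ $1429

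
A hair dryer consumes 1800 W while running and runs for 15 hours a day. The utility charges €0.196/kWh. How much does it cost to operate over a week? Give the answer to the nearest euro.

€37

Energy = 1800 W × 15 h/day × 7 days = 189,000 Wh = 189 kWh
Cost = 189 kWh × €0.196/kWh = €37.04 ≈ €37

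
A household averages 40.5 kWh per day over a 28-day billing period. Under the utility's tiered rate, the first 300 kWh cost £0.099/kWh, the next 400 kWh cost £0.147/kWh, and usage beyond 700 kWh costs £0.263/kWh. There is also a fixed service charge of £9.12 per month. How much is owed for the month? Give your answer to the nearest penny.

£211.76

Usage = 40.5 kWh/day × 28 days = 1134 kWh
First 300 kWh × £0.099 = £29.70
Next 400 kWh × £0.147 = £58.80
Remaining 434 kWh × £0.263 = £114.14
Energy charge = £202.64; + service £9.12 = £211.76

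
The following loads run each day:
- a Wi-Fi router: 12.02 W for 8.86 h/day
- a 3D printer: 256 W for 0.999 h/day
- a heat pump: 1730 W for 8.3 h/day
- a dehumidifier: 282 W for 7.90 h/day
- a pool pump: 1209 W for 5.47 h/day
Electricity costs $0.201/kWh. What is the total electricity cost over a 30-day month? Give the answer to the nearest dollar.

Wi-Fi router: 12.02 W × 8.86 h × 30 d = 3,195 Wh = 3.195 kWh
3D printer: 256 W × 0.999 h × 30 d = 7,672 Wh = 7.672 kWh
heat pump: 1730 W × 8.3 h × 30 d = 430,770 Wh = 430.8 kWh
dehumidifier: 282 W × 7.90 h × 30 d = 66,834 Wh = 66.83 kWh
pool pump: 1209 W × 5.47 h × 30 d = 198,397 Wh = 198.4 kWh
Total energy = 3.195 + 7.672 + 430.8 + 66.83 + 198.4 = 706.9 kWh
Cost = 706.9 kWh × $0.201 = $142.08 ≈ $142

$142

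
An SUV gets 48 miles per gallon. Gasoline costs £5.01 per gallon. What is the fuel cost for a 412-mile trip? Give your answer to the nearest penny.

£43.00

Fuel = 412 mi / 48 mpg = 8.583 gal
Cost = 8.583 gal × £5.01/gal = £43.00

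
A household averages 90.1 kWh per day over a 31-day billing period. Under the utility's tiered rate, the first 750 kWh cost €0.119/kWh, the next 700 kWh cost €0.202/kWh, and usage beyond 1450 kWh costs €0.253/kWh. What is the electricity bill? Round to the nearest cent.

€570.45

Usage = 90.1 kWh/day × 31 days = 2793.1 kWh
First 750 kWh × €0.119 = €89.25
Next 700 kWh × €0.202 = €141.40
Remaining 1343.1 kWh × €0.253 = €339.80
Total = €570.45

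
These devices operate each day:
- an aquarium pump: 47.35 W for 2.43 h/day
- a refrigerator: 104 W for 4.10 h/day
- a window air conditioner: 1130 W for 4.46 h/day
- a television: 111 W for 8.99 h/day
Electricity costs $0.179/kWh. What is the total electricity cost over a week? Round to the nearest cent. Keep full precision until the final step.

$8.24

aquarium pump: 47.35 W × 2.43 h × 7 d = 805 Wh = 0.8054 kWh
refrigerator: 104 W × 4.10 h × 7 d = 2,985 Wh = 2.985 kWh
window air conditioner: 1130 W × 4.46 h × 7 d = 35,279 Wh = 35.28 kWh
television: 111 W × 8.99 h × 7 d = 6,985 Wh = 6.985 kWh
Total energy = 0.8054 + 2.985 + 35.28 + 6.985 = 46.05 kWh
Cost = 46.05 kWh × $0.179 = $8.24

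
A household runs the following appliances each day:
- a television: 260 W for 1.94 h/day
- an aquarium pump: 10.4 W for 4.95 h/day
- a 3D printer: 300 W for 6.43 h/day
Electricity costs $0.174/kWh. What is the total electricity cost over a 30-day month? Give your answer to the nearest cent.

$12.97

television: 260 W × 1.94 h × 30 d = 15,132 Wh = 15.13 kWh
aquarium pump: 10.4 W × 4.95 h × 30 d = 1,544 Wh = 1.544 kWh
3D printer: 300 W × 6.43 h × 30 d = 57,870 Wh = 57.87 kWh
Total energy = 15.13 + 1.544 + 57.87 = 74.55 kWh
Cost = 74.55 kWh × $0.174 = $12.97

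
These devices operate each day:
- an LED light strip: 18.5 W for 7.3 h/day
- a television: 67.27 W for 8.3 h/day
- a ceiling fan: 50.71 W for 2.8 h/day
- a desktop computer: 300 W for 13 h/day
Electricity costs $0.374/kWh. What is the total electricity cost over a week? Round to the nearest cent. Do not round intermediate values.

LED light strip: 18.5 W × 7.3 h × 7 d = 945 Wh = 0.9453 kWh
television: 67.27 W × 8.3 h × 7 d = 3,908 Wh = 3.908 kWh
ceiling fan: 50.71 W × 2.8 h × 7 d = 994 Wh = 0.9939 kWh
desktop computer: 300 W × 13 h × 7 d = 27,300 Wh = 27.3 kWh
Total energy = 0.9453 + 3.908 + 0.9939 + 27.3 = 33.15 kWh
Cost = 33.15 kWh × $0.374 = $12.40

$12.40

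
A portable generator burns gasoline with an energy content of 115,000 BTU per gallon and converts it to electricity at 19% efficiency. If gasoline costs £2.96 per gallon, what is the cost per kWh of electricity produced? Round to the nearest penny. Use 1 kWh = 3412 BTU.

£0.46

Electrical output per gallon = 115,000 BTU × 0.19 / 3412 BTU/kWh = 6.404 kWh
Cost per kWh = £2.96 / 6.404 kWh = £0.462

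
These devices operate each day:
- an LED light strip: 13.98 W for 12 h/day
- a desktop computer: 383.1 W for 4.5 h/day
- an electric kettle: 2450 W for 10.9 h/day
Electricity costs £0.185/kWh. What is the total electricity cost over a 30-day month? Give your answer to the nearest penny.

£158.71

LED light strip: 13.98 W × 12 h × 30 d = 5,033 Wh = 5.033 kWh
desktop computer: 383.1 W × 4.5 h × 30 d = 51,718 Wh = 51.72 kWh
electric kettle: 2450 W × 10.9 h × 30 d = 801,150 Wh = 801.1 kWh
Total energy = 5.033 + 51.72 + 801.1 = 857.9 kWh
Cost = 857.9 kWh × £0.185 = £158.71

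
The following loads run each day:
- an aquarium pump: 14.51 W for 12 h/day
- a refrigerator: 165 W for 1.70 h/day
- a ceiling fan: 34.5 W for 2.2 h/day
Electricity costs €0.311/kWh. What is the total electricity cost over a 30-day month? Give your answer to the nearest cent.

€4.95

aquarium pump: 14.51 W × 12 h × 30 d = 5,224 Wh = 5.224 kWh
refrigerator: 165 W × 1.70 h × 30 d = 8,415 Wh = 8.415 kWh
ceiling fan: 34.5 W × 2.2 h × 30 d = 2,277 Wh = 2.277 kWh
Total energy = 5.224 + 8.415 + 2.277 = 15.92 kWh
Cost = 15.92 kWh × €0.311 = €4.95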